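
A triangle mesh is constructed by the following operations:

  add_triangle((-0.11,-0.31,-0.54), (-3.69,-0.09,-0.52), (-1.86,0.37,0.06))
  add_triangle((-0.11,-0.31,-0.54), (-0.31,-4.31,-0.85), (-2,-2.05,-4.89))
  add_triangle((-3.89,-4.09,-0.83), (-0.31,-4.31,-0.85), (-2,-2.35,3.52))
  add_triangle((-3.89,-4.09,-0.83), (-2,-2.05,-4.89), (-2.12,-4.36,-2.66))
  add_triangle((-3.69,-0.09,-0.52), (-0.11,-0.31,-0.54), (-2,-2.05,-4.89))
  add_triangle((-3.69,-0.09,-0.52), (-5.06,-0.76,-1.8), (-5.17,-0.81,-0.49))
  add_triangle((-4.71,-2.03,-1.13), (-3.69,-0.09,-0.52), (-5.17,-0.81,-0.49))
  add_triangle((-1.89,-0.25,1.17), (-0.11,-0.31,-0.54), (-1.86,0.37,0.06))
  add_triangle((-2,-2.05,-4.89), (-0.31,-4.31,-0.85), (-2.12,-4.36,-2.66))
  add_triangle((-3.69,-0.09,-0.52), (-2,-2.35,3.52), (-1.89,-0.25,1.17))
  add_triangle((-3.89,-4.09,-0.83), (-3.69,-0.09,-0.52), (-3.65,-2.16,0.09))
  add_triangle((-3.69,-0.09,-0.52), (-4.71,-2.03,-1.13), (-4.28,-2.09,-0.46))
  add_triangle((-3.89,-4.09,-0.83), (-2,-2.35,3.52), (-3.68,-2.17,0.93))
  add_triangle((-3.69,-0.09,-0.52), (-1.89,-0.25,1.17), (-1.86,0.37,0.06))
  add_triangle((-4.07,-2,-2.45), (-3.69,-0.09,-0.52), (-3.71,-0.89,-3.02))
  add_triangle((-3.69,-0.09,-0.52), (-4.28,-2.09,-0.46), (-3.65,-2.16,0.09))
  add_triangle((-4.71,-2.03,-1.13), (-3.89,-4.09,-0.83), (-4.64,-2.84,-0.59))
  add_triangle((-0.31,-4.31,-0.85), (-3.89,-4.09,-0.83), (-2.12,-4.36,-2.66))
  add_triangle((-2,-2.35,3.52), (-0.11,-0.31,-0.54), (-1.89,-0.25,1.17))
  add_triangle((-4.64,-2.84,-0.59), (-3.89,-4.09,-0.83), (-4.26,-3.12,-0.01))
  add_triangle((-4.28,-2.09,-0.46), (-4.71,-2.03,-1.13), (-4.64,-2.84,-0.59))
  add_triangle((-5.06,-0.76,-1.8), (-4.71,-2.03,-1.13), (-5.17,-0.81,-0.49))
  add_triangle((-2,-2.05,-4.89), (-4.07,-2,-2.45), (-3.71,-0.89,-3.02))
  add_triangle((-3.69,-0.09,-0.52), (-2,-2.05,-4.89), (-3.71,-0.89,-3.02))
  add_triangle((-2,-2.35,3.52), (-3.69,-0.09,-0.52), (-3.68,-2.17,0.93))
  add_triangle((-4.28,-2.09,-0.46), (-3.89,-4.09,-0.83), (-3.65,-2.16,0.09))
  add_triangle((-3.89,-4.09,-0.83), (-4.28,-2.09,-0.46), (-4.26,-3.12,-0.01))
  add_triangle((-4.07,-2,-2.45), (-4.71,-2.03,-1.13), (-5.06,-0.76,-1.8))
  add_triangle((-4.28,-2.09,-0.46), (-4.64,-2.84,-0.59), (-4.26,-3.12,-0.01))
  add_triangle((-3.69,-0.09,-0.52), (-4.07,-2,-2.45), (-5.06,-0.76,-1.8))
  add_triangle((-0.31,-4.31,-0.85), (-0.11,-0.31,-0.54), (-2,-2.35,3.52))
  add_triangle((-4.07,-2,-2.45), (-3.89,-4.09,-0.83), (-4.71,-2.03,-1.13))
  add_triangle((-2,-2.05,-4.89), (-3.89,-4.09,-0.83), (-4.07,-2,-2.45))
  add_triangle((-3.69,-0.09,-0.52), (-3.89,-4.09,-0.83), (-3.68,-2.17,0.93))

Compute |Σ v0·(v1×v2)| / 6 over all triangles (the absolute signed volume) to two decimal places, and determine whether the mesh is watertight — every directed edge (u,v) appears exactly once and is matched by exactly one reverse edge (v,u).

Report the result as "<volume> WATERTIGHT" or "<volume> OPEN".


54.24 WATERTIGHT

Per-triangle v0·(v1×v2)/6:
  t1: +0.0731
  t2: +0.3546
  t3: +10.3200
  t4: +6.2421
  t5: -0.2254
  t6: +0.5506
  t7: -0.4771
  t8: -0.2196
  t9: +3.4251
  t10: +1.5560
  t11: -1.8439
  t12: +0.7380
  t13: +4.6228
  t14: +0.4073
  t15: +1.9964
  t16: +0.5557
  t17: +0.9231
  t18: +4.6194
  t19: -0.6118
  t20: +0.8356
  t21: +0.2731
  t22: +1.4894
  t23: +2.9026
  t24: -0.8076
  t25: +2.8138
  t26: +0.8645
  t27: -1.0053
  t28: +1.7566
  t29: +0.2512
  t30: -0.5359
  t31: -0.8808
  t32: +2.8116
  t33: +6.5413
  t34: +3.9197
Σ = +54.2364 → |volume| = 54.24

Directed edges: 102 total, each appears once with its reverse present → watertight.


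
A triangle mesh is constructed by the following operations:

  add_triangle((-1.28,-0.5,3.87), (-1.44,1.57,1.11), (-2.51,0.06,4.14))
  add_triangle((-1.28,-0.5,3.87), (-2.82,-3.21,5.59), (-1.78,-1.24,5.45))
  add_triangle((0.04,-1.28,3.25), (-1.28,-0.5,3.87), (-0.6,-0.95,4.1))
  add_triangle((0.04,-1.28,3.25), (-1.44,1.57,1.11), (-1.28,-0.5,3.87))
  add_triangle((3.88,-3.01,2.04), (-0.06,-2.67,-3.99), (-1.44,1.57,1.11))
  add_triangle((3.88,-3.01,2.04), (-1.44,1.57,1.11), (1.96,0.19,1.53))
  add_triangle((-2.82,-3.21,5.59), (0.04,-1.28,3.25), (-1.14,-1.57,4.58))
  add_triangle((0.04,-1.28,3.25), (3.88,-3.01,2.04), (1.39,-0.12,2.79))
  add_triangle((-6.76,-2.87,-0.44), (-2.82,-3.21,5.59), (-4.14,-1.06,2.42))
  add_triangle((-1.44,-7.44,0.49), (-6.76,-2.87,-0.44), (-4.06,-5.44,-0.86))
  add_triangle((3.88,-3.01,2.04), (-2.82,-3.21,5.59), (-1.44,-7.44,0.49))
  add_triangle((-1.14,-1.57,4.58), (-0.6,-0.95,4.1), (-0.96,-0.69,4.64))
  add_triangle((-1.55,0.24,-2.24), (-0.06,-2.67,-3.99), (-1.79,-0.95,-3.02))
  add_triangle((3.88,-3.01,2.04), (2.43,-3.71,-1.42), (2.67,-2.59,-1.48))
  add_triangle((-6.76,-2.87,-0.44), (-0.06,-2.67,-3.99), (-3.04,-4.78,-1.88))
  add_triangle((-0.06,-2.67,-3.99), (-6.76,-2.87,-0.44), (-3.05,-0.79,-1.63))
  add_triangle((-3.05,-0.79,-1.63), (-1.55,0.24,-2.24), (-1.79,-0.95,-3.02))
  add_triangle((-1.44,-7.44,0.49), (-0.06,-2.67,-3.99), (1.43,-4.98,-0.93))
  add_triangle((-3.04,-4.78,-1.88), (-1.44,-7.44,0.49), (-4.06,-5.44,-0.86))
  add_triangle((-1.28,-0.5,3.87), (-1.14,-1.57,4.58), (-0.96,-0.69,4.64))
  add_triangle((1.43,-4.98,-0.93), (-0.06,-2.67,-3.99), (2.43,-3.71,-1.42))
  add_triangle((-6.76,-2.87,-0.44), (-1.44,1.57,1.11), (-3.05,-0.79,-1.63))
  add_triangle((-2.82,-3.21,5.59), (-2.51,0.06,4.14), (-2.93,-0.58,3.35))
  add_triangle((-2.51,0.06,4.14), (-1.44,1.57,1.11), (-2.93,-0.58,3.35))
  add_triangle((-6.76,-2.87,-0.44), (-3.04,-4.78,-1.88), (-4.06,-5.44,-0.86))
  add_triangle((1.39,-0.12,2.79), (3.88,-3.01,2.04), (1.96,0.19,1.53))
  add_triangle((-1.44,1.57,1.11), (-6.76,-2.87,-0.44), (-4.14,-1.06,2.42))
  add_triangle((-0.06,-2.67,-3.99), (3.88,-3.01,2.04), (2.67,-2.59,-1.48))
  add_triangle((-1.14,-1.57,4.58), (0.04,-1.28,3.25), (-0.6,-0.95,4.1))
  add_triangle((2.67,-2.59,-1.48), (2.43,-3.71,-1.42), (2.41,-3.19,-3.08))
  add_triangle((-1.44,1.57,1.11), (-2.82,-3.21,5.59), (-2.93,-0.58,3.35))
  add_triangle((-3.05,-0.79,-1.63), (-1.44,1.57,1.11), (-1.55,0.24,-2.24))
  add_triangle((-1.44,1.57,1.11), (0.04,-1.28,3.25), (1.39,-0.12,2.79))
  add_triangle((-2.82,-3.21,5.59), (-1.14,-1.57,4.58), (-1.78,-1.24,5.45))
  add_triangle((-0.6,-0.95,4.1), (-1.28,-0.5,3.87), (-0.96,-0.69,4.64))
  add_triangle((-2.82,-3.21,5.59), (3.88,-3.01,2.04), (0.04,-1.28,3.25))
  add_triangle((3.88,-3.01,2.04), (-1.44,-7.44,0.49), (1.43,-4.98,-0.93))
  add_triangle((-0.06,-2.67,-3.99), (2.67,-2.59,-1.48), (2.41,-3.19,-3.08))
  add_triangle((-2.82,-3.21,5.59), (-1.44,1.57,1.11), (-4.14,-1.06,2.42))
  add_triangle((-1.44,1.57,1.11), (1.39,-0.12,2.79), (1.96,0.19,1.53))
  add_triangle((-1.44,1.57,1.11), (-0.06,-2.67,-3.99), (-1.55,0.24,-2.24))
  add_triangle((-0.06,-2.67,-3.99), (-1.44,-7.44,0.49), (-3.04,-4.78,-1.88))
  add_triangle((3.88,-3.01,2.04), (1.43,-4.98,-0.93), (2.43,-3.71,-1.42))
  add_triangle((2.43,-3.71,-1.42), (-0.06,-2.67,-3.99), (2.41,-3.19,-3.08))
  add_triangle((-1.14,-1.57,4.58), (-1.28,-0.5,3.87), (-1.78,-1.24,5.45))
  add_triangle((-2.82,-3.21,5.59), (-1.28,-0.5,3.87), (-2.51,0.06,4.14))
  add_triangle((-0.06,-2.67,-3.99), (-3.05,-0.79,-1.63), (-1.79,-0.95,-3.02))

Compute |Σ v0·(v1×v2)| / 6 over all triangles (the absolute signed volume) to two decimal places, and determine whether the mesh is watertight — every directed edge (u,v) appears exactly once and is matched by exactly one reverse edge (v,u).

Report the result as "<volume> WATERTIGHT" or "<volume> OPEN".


Per-triangle v0·(v1×v2)/6:
  t1: +0.8490
  t2: +0.3719
  t3: -0.1172
  t4: +0.6370
  t5: -2.1207
  t6: -1.9190
  t7: +1.0193
  t8: +3.6642
  t9: +10.6371
  t10: +7.0275
  t11: +34.7843
  t12: +0.2213
  t13: +0.9376
  t14: +2.4983
  t15: +10.6588
  t16: +6.5326
  t17: +1.0218
  t18: +11.6534
  t19: +4.9892
  t20: +0.3407
  t21: +4.4536
  t22: +4.2028
  t23: +2.2882
  t24: +1.2965
  t25: +4.7011
  t26: +1.9682
  t27: +5.6636
  t28: -3.7383
  t29: +0.3484
  t30: +1.0223
  t31: -1.4485
  t32: +2.0072
  t33: +2.2446
  t34: +1.1033
  t35: -0.1116
  t36: +5.5583
  t37: +12.4283
  t38: -0.5917
  t39: +5.7332
  t40: +1.1381
  t41: -0.8504
  t42: +12.1677
  t43: +4.7675
  t44: +2.6676
  t45: +0.1153
  t46: +2.2030
  t47: +1.8057
Σ = +166.8310 → |volume| = 166.83

Directed edges: 141 total; 3 unmatched, e.g. (-6.76,-2.87,-0.44)→(-2.82,-3.21,5.59) → open.

166.83 OPEN


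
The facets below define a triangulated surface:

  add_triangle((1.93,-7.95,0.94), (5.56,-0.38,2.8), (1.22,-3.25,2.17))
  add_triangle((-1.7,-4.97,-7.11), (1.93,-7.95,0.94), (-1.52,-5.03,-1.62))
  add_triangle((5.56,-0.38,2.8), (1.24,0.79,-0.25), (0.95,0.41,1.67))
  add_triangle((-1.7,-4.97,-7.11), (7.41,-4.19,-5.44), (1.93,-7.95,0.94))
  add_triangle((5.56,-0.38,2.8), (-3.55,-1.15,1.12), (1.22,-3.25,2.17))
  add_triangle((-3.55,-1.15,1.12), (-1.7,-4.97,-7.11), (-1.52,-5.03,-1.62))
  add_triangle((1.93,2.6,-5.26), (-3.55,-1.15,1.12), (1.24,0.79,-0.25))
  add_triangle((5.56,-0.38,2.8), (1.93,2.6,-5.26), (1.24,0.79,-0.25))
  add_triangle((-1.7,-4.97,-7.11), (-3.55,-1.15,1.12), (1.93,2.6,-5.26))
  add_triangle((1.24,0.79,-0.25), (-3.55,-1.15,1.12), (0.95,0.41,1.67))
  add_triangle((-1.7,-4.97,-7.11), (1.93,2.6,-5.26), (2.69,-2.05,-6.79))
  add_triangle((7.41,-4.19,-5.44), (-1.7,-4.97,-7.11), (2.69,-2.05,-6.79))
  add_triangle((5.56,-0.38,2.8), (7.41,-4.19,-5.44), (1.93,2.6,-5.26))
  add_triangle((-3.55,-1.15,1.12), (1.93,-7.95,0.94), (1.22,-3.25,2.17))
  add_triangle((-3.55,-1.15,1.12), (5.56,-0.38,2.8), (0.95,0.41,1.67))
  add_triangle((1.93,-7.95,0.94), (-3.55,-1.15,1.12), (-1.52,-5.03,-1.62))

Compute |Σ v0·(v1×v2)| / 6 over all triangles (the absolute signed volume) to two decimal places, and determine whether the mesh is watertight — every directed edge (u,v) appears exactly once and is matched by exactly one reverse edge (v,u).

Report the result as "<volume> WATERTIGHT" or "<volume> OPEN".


Per-triangle v0·(v1×v2)/6:
  t1: +11.3638
  t2: +19.4284
  t3: +1.3507
  t4: +88.0611
  t5: +6.5250
  t6: +15.0387
  t7: +1.2336
  t8: +2.8379
  t9: +21.0956
  t10: +0.4440
  t11: +21.8989
  t12: +29.8118
  t13: +44.4910
  t14: +9.6221
  t15: +2.8174
  t16: +14.8108
Σ = +290.8307 → |volume| = 290.83

Directed edges: 48 total; 6 unmatched, e.g. (1.93,-7.95,0.94)→(5.56,-0.38,2.8) → open.

290.83 OPEN


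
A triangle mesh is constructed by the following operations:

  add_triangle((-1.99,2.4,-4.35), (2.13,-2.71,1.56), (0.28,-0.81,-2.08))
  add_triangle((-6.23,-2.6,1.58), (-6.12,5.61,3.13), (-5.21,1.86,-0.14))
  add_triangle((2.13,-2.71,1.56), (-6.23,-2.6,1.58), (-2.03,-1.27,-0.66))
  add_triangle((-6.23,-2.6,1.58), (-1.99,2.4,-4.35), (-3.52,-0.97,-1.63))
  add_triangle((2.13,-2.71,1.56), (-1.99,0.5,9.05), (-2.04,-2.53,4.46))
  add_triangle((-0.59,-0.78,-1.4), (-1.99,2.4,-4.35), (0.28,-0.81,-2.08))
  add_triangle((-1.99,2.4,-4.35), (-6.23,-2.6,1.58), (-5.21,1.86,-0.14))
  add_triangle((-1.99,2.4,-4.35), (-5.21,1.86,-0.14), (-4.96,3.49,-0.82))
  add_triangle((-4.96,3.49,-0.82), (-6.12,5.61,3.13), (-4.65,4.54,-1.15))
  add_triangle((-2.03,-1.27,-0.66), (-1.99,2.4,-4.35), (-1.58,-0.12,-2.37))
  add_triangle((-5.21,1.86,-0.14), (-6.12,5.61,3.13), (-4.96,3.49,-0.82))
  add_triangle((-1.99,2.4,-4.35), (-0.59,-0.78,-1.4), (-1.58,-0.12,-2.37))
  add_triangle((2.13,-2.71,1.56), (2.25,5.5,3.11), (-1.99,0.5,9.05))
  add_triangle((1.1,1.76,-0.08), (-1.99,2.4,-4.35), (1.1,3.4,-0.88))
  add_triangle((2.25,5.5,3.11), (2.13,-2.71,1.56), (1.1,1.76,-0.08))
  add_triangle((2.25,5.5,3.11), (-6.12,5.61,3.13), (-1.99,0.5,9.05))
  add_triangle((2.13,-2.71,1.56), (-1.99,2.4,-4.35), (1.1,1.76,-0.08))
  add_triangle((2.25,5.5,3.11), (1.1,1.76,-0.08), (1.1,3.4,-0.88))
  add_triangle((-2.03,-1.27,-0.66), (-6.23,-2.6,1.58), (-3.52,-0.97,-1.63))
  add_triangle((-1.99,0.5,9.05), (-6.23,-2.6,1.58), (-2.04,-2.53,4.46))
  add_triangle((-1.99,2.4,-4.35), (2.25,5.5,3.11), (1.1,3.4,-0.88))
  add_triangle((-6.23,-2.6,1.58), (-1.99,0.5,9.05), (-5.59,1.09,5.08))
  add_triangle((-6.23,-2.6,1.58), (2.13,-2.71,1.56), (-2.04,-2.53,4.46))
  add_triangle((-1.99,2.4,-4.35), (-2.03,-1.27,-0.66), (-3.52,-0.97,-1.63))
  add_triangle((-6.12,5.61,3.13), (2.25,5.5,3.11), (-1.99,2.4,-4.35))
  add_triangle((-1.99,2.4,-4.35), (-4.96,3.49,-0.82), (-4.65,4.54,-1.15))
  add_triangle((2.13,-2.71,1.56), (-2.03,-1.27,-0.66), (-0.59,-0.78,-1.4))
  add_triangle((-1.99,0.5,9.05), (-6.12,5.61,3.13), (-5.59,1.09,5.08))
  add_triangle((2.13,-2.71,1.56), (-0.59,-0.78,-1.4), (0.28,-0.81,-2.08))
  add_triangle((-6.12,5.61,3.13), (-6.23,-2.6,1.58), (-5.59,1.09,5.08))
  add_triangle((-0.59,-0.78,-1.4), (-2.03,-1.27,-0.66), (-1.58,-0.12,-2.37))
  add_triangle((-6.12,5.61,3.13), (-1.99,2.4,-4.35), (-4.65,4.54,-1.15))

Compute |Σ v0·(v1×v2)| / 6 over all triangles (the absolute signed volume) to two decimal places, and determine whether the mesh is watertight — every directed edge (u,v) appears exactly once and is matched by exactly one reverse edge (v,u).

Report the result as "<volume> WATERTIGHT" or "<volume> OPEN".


363.25 WATERTIGHT

Per-triangle v0·(v1×v2)/6:
  t1: +0.3590
  t2: +18.9974
  t3: +5.3122
  t4: +5.9466
  t5: +14.8241
  t6: +1.3145
  t7: +15.4344
  t8: +5.4067
  t9: +4.7528
  t10: +1.2012
  t11: +6.9606
  t12: +0.6102
  t13: +32.2487
  t14: +0.5324
  t15: +4.2692
  t16: +67.7134
  t17: +3.2858
  t18: +1.2629
  t19: +1.7163
  t20: +20.3411
  t21: +6.1127
  t22: +25.3116
  t23: +11.0726
  t24: +0.9449
  t25: +43.9081
  t26: +3.9002
  t27: +1.7731
  t28: +30.0516
  t29: +1.0858
  t30: +25.4376
  t31: +0.6131
  t32: +0.5529
Σ = +363.2535 → |volume| = 363.25

Directed edges: 96 total, each appears once with its reverse present → watertight.


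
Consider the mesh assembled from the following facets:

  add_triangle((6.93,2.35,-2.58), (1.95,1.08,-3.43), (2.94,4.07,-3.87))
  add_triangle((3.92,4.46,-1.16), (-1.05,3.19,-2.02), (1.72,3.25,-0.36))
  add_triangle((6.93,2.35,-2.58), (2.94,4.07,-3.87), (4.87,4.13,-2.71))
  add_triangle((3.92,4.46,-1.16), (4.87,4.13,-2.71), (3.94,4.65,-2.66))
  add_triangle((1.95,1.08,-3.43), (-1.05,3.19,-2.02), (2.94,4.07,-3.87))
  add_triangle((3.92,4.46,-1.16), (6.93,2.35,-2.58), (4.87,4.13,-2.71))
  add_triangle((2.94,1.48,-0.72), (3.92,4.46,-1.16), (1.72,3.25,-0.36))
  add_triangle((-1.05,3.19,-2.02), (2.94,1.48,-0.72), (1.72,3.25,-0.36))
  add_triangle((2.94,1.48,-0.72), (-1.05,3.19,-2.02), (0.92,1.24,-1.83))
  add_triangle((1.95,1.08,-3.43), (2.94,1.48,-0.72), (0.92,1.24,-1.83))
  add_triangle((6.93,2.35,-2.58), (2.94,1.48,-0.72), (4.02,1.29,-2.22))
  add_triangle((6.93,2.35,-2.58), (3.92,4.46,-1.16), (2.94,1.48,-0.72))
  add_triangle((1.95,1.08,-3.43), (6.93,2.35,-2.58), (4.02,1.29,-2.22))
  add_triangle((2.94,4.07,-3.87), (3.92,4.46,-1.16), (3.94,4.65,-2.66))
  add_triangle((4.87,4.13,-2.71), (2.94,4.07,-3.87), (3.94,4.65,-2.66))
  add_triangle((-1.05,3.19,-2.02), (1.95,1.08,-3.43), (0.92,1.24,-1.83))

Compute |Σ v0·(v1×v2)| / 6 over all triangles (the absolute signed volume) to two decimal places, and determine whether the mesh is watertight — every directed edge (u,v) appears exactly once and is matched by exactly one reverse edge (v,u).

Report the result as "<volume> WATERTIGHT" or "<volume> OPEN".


Per-triangle v0·(v1×v2)/6:
  t1: +8.2552
  t2: +2.3958
  t3: +4.7619
  t4: +1.5158
  t5: +4.6638
  t6: +4.1003
  t7: +0.3082
  t8: -2.7718
  t9: -2.0571
  t10: -1.0466
  t11: -0.3719
  t12: +1.1873
  t13: +0.5785
  t14: +0.3799
  t15: +1.7747
  t16: -0.6585
Σ = +23.0156 → |volume| = 23.02

Directed edges: 48 total; 6 unmatched, e.g. (3.92,4.46,-1.16)→(-1.05,3.19,-2.02) → open.

23.02 OPEN


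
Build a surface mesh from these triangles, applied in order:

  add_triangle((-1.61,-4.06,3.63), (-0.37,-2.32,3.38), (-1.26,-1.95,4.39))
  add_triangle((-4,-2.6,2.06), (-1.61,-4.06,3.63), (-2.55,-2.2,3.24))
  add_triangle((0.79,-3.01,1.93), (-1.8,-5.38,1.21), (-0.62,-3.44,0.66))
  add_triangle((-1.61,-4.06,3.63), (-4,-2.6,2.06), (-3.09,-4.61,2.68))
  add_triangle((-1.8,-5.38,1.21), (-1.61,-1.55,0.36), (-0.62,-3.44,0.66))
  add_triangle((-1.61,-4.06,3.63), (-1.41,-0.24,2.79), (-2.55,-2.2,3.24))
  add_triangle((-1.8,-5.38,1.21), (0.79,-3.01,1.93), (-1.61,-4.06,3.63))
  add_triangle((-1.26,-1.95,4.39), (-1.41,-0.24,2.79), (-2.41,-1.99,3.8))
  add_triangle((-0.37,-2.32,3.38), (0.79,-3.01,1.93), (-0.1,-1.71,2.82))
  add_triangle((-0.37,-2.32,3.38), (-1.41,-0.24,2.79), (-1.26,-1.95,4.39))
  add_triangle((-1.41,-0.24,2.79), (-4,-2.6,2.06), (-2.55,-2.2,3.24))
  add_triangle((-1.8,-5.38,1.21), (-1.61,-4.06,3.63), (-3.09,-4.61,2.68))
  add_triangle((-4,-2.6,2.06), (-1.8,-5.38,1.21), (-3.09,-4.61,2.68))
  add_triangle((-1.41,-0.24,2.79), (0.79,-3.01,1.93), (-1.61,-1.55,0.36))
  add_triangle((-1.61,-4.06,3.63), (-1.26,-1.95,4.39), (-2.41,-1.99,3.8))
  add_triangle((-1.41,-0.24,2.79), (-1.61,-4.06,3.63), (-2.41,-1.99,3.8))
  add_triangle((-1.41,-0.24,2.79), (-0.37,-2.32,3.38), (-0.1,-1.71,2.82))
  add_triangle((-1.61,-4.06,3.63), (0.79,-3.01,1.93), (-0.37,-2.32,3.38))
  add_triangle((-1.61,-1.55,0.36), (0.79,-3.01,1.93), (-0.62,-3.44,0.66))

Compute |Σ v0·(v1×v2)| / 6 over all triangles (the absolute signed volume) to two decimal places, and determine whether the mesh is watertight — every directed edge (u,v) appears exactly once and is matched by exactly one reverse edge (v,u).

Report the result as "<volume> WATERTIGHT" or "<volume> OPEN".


Per-triangle v0·(v1×v2)/6:
  t1: +1.4150
  t2: +2.8579
  t3: +0.7797
  t4: +2.6705
  t5: +0.1058
  t6: +1.7909
  t7: +4.6606
  t8: +1.0993
  t9: +0.3254
  t10: +0.0739
  t11: +1.6154
  t12: +3.3995
  t13: +2.5647
  t14: -3.1355
  t15: +2.2371
  t16: -1.0268
  t17: +0.3373
  t18: +2.0359
  t19: -1.0797
Σ = +22.7269 → |volume| = 22.73

Directed edges: 57 total; 7 unmatched, e.g. (-1.8,-5.38,1.21)→(-1.61,-1.55,0.36) → open.

22.73 OPEN


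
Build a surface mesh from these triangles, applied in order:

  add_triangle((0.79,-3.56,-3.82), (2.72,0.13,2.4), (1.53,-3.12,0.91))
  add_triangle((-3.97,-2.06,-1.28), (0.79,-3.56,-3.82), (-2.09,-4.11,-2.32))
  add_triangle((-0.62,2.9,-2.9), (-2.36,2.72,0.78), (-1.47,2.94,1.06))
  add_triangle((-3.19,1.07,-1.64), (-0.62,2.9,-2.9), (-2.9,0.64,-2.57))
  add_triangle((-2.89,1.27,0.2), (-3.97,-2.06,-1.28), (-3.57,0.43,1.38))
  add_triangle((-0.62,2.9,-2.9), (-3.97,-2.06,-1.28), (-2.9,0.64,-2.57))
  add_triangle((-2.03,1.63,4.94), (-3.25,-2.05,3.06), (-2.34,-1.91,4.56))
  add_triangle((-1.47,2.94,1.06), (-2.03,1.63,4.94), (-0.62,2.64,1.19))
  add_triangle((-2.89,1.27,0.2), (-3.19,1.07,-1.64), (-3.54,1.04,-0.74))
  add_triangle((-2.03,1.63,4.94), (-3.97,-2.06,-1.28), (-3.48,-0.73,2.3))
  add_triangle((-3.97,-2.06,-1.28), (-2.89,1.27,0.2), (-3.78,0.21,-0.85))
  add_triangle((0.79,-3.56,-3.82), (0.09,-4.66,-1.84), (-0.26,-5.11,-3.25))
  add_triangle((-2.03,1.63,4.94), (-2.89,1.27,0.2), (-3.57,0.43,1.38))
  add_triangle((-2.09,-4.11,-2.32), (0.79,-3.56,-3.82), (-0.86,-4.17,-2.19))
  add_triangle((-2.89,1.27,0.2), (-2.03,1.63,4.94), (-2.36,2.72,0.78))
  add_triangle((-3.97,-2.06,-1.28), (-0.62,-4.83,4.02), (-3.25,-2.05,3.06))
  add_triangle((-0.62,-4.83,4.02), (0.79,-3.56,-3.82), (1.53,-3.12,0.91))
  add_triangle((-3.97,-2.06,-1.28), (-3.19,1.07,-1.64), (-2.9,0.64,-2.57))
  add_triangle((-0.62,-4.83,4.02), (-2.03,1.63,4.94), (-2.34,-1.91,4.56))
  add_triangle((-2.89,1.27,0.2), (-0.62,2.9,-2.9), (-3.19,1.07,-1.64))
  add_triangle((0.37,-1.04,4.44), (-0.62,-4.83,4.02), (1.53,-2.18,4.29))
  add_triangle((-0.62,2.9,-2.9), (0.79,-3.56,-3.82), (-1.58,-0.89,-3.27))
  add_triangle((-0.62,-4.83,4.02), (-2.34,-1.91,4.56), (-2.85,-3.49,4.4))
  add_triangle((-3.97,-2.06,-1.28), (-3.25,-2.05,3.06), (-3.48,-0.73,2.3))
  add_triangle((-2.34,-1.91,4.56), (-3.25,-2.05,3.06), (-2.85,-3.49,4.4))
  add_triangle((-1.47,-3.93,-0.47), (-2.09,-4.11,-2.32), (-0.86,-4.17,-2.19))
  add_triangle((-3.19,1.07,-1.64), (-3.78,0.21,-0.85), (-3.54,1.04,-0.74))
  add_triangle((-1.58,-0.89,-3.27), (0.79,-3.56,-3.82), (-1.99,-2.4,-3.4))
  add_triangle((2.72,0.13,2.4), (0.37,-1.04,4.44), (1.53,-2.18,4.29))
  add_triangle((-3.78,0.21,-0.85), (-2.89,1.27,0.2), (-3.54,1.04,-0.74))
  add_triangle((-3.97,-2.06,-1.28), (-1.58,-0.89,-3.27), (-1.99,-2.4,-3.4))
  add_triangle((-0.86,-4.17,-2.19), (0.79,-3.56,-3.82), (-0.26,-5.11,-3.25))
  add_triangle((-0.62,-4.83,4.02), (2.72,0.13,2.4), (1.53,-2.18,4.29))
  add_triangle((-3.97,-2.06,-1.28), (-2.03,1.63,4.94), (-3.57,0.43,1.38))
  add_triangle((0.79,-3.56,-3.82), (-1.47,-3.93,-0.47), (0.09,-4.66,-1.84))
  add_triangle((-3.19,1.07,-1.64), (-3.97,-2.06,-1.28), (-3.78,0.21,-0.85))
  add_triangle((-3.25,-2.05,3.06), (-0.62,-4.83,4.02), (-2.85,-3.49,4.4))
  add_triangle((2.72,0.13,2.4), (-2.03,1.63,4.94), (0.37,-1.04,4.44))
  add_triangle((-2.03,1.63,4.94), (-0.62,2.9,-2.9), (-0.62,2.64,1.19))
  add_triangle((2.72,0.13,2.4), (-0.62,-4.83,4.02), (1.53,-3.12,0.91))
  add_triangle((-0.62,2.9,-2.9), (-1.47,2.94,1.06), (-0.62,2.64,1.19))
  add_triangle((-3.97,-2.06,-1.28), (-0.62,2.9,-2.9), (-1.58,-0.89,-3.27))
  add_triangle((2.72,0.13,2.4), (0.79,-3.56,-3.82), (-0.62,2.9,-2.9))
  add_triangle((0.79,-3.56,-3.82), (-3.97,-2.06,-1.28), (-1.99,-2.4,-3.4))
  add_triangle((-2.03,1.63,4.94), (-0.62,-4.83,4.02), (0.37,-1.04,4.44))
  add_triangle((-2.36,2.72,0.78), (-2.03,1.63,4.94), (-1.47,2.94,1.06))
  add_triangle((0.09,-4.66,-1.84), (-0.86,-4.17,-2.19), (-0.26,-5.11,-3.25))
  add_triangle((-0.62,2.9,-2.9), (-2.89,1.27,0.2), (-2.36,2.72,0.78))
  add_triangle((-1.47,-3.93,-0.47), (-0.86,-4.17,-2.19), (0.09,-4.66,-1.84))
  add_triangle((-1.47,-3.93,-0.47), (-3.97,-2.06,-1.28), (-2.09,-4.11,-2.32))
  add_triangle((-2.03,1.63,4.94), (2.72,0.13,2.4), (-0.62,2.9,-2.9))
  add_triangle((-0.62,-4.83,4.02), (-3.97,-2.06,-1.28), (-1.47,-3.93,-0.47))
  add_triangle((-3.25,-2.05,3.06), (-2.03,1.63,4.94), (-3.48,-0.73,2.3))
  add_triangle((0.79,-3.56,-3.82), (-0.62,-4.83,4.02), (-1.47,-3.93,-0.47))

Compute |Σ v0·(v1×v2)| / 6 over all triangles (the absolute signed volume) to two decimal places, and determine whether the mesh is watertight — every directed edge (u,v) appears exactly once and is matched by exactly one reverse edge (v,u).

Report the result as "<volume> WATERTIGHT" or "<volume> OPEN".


Per-triangle v0·(v1×v2)/6:
  t1: +5.8210
  t2: +3.8331
  t3: +2.0149
  t4: +2.0011
  t5: +2.9290
  t6: +0.3465
  t7: +4.4275
  t8: +1.6346
  t9: +0.3047
  t10: +2.0937
  t11: +0.9504
  t12: +1.3629
  t13: +3.0354
  t14: +1.8551
  t15: +3.6713
  t16: +11.2384
  t17: +8.8479
  t18: +2.0805
  t19: +5.2640
  t20: +2.8254
  t21: +4.2042
  t22: +6.3727
  t23: +3.2219
  t24: +3.7472
  t25: +1.7569
  t26: +1.4503
  t27: +0.5217
  t28: +2.5951
  t29: +2.7919
  t30: +0.4124
  t31: +2.3696
  t32: +0.4762
  t33: +1.7331
  t34: +3.9551
  t35: -2.2928
  t36: +1.5435
  t37: +0.9776
  t38: +6.4480
  t39: -2.9363
  t40: +7.5686
  t41: +1.4502
  t42: +6.0101
  t43: +9.8367
  t44: +3.5590
  t45: +8.9953
  t46: +2.2521
  t47: +0.7488
  t48: +3.1660
  t49: +1.4427
  t50: +3.4577
  t51: +10.7818
  t52: +8.8316
  t53: +3.9430
  t54: +9.0273
Σ = +186.9566 → |volume| = 186.96

Directed edges: 162 total, each appears once with its reverse present → watertight.

186.96 WATERTIGHT


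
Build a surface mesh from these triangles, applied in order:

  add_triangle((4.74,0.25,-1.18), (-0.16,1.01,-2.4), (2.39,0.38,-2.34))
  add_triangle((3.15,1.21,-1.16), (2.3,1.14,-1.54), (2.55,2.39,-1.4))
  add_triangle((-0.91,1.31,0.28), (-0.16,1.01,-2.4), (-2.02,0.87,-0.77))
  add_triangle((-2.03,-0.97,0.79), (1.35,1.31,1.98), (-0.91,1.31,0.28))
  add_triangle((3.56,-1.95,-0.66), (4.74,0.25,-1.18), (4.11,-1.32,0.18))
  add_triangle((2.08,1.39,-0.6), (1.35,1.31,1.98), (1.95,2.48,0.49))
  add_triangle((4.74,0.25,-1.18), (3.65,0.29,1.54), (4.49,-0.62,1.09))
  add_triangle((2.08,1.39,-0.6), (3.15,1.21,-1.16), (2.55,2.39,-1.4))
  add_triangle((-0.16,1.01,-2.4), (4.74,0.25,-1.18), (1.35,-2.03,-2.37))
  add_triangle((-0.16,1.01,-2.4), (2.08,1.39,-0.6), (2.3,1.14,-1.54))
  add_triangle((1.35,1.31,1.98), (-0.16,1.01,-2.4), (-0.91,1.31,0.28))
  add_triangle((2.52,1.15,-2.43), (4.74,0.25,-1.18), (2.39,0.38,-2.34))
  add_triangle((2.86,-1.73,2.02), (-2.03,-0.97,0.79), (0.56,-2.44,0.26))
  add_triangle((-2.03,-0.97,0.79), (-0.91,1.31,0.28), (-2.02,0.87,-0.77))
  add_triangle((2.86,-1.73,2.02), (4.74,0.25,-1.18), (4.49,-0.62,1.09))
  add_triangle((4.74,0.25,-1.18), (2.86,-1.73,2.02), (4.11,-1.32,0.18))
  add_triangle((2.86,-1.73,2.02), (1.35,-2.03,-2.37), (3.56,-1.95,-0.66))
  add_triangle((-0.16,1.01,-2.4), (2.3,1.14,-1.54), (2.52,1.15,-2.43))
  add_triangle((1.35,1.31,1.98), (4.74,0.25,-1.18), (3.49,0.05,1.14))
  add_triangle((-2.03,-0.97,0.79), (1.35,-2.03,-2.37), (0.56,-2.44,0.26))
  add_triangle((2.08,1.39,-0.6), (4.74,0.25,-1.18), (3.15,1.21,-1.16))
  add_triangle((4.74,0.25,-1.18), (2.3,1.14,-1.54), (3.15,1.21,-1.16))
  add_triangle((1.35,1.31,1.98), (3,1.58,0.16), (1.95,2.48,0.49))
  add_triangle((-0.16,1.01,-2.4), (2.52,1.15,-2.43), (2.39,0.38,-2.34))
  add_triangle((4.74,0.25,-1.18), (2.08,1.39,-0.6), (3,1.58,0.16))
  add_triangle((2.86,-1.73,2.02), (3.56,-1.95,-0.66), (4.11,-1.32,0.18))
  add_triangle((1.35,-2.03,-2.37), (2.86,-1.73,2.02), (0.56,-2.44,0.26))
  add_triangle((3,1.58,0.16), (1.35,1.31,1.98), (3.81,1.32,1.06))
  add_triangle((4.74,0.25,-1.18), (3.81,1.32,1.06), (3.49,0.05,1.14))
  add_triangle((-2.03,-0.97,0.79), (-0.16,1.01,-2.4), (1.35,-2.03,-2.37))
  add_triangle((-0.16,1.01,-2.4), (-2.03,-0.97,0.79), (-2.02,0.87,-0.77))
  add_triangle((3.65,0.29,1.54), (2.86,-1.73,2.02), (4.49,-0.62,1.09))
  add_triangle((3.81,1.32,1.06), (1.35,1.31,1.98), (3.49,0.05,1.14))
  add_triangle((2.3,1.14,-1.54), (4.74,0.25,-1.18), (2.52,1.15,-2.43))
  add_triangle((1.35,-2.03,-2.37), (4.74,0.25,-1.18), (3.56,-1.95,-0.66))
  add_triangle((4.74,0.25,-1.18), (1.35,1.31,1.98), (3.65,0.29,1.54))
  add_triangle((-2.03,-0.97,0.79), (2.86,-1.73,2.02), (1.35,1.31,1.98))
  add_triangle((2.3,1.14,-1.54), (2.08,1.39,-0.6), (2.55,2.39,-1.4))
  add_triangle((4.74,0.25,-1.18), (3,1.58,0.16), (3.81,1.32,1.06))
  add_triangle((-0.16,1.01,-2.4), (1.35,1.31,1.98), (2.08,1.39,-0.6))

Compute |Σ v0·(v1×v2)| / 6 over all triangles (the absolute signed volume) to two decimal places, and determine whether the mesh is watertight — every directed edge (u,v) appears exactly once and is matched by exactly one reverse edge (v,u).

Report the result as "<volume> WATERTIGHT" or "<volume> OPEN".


Per-triangle v0·(v1×v2)/6:
  t1: -0.9145
  t2: +0.4511
  t3: +0.9216
  t4: +1.4957
  t5: +1.7573
  t6: -0.8179
  t7: +1.8275
  t8: +0.2659
  t9: +5.6864
  t10: +0.6761
  t11: +1.4918
  t12: +1.0405
  t13: +2.3693
  t14: +0.8726
  t15: +1.4312
  t16: +1.5290
  t17: +2.1583
  t18: +0.4053
  t19: -2.2112
  t20: +2.1224
  t21: +0.3123
  t22: +0.4953
  t23: +1.2706
  t24: +0.7785
  t25: +1.0095
  t26: +1.5005
  t27: +3.2504
  t28: +0.9116
  t29: +1.9886
  t30: +2.9066
  t31: +0.9569
  t32: +1.4410
  t33: +1.2713
  t34: +0.6734
  t35: +3.8105
  t36: +2.2180
  t37: +3.3297
  t38: -0.2999
  t39: +1.4542
  t40: +1.2633
Σ = +53.1007 → |volume| = 53.10

Directed edges: 120 total; 6 unmatched, e.g. (1.95,2.48,0.49)→(2.08,1.39,-0.6) → open.

53.10 OPEN


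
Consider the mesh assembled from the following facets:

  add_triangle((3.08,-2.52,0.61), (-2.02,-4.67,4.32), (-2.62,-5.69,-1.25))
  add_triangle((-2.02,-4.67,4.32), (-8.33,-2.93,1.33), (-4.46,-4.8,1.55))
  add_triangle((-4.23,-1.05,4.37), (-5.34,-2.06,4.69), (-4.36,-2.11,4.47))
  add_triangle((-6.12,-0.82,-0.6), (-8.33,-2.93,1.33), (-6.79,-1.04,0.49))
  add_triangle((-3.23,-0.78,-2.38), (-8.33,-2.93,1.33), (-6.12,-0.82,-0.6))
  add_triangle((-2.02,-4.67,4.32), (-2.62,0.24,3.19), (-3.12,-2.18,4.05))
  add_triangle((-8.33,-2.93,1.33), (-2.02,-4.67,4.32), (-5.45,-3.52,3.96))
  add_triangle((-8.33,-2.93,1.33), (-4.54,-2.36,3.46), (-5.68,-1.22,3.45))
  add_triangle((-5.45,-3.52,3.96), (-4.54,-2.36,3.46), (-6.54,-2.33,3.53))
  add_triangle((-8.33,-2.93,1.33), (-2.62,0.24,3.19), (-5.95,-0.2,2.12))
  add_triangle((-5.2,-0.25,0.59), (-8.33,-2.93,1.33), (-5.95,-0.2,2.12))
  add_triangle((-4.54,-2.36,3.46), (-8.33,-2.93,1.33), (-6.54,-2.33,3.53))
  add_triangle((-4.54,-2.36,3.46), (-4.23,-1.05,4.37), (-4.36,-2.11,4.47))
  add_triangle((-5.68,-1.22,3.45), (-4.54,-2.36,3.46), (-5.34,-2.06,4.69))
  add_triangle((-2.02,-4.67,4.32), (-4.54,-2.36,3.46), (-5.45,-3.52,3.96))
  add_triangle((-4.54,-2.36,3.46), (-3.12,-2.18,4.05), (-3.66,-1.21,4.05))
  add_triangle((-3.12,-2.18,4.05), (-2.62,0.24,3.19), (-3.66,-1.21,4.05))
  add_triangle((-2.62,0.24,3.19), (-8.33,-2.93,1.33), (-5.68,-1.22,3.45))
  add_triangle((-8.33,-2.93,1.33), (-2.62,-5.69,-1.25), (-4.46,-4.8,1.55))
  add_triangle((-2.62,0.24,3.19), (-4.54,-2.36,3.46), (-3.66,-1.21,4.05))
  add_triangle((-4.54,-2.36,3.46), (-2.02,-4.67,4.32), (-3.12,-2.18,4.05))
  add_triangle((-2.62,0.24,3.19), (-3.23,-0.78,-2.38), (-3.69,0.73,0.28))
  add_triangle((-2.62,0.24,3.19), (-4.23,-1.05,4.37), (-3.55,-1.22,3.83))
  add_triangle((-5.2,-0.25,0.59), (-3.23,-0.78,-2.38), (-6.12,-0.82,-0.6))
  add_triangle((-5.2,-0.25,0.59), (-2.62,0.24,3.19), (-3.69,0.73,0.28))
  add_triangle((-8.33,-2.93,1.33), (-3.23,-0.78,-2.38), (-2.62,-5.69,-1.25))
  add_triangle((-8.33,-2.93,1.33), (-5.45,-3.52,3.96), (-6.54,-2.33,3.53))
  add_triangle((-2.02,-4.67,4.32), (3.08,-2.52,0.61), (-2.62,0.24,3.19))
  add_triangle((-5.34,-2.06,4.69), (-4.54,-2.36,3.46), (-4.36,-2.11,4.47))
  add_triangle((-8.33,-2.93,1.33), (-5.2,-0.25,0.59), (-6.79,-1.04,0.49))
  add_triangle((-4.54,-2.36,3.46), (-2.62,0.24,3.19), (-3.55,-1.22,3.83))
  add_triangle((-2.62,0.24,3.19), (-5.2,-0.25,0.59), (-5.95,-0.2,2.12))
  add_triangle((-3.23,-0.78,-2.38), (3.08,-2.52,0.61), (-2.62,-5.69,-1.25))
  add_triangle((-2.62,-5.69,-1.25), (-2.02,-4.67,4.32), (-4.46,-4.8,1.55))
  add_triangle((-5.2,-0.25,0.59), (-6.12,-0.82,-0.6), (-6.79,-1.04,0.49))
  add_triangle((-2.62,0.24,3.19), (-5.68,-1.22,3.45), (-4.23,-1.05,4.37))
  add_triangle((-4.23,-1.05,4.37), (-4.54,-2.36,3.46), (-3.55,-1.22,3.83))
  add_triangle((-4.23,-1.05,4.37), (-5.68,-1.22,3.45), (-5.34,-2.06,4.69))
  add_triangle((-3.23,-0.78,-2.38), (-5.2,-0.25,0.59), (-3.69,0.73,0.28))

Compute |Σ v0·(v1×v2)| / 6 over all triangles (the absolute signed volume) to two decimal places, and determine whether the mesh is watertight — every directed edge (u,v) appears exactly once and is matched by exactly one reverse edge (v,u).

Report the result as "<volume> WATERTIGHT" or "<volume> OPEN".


144.18 OPEN

Per-triangle v0·(v1×v2)/6:
  t1: +21.3536
  t2: +13.3268
  t3: +0.5813
  t4: +1.8531
  t5: +4.5778
  t6: +1.4707
  t7: +8.0886
  t8: +5.6481
  t9: +0.9125
  t10: +5.3970
  t11: +3.1963
  t12: -2.5211
  t13: -0.8616
  t14: +1.2892
  t15: +1.9754
  t16: +1.4087
  t17: +0.6069
  t18: +1.1078
  t19: +13.0312
  t20: +0.9028
  t21: +3.4060
  t22: -3.0597
  t23: +0.2174
  t24: +0.5507
  t25: +2.3189
  t26: +19.9950
  t27: +5.4051
  t28: +7.4254
  t29: +0.5480
  t30: +0.8527
  t31: -0.7984
  t32: +0.2425
  t33: +5.7136
  t34: +11.7278
  t35: +0.6727
  t36: +1.5825
  t37: +0.4351
  t38: +1.3627
  t39: +2.2350
Σ = +144.1782 → |volume| = 144.18

Directed edges: 117 total; 3 unmatched, e.g. (-2.62,0.24,3.19)→(-3.23,-0.78,-2.38) → open.


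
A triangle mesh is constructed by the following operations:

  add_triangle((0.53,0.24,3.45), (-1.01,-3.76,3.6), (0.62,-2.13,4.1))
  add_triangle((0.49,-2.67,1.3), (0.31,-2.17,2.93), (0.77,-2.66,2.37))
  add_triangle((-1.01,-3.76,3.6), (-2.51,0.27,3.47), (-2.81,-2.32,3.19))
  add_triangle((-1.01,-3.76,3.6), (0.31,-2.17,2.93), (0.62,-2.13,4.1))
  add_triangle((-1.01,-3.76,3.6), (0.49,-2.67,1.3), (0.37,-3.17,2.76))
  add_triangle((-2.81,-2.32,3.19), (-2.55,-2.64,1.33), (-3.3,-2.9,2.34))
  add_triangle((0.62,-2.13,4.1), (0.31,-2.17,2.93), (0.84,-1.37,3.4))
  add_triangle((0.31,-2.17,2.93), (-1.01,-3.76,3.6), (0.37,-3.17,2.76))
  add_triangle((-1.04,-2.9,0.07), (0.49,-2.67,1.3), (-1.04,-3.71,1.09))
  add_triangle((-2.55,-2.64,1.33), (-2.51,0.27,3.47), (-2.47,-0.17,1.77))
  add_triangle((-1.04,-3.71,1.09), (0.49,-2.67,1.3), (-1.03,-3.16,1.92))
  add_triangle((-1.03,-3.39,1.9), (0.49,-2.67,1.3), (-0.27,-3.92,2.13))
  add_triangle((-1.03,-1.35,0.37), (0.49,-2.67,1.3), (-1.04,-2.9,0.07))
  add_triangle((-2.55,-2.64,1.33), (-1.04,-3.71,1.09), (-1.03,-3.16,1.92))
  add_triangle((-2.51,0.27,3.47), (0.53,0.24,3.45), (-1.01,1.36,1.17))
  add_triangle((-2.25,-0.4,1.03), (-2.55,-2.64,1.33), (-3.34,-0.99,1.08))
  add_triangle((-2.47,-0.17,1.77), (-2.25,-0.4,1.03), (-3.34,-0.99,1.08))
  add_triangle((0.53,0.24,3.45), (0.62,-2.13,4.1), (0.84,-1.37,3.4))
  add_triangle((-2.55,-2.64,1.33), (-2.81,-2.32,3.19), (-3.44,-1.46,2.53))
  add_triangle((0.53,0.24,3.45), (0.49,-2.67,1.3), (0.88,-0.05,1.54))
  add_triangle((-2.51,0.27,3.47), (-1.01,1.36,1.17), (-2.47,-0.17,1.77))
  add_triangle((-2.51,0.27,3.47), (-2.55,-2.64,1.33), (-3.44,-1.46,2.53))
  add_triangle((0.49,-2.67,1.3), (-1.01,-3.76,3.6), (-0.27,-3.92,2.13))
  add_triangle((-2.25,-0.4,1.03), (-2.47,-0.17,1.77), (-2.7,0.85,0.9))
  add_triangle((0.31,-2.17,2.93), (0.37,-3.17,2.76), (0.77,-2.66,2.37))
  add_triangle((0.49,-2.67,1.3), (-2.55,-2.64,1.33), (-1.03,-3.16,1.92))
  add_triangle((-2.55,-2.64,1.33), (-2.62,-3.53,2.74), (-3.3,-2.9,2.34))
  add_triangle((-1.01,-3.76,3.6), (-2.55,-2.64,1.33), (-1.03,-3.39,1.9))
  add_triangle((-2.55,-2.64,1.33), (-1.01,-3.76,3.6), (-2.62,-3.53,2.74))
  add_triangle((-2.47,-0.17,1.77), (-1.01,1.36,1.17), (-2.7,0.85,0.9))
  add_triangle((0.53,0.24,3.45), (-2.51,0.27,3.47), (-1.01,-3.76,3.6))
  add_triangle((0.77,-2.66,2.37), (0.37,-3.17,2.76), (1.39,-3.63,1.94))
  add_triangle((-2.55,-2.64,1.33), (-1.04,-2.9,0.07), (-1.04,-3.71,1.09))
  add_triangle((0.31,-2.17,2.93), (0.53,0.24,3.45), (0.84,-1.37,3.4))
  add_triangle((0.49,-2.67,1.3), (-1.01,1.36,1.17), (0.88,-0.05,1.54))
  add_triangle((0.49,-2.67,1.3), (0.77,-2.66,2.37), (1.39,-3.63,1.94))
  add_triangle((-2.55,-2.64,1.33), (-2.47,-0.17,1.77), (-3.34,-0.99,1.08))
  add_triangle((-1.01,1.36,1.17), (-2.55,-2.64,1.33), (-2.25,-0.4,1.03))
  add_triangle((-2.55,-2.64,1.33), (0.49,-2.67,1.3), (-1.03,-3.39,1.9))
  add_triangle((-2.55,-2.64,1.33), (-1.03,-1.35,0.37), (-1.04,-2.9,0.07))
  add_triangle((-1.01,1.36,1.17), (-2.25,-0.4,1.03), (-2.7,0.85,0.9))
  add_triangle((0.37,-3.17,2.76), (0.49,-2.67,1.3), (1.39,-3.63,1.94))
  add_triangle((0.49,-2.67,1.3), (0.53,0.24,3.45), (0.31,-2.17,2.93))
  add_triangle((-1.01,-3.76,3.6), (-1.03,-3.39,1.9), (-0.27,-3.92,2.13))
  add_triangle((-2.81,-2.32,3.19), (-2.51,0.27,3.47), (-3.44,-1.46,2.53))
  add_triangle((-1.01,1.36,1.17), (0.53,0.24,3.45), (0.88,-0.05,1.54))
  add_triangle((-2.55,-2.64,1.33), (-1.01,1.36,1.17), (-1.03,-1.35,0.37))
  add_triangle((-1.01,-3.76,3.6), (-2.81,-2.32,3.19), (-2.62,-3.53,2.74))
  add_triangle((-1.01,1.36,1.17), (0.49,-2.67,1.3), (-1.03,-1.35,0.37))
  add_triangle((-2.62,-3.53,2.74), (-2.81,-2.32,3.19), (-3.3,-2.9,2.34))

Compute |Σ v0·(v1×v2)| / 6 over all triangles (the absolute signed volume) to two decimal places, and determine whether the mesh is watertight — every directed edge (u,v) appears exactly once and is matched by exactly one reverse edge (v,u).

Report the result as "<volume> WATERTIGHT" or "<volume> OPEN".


Per-triangle v0·(v1×v2)/6:
  t1: +2.1480
  t2: -0.2772
  t3: +3.5418
  t4: +0.5163
  t5: +0.7536
  t6: -0.2236
  t7: +0.1082
  t8: +0.8064
  t9: +0.5265
  t10: +1.6050
  t11: +0.8053
  t12: +0.0529
  t13: -0.5620
  t14: +1.0603
  t15: +2.2177
  t16: -0.3923
  t17: +0.0497
  t18: +0.4503
  t19: +1.3558
  t20: +0.9950
  t21: +0.9022
  t22: -1.0328
  t23: +0.6115
  t24: +0.3528
  t25: +0.2510
  t26: -0.4831
  t27: +0.5165
  t28: +1.4628
  t29: +0.5167
  t30: +0.7993
  t31: +7.0430
  t32: +0.3239
  t33: +0.9530
  t34: -0.5631
  t35: -1.2229
  t36: -0.3246
  t37: +1.1769
  t38: -0.6742
  t39: +0.3040
  t40: +0.0726
  t41: -0.5469
  t42: +0.4081
  t43: +0.6186
  t44: +0.7818
  t45: +1.9097
  t46: +0.3655
  t47: +0.0934
  t48: +1.8916
  t49: -1.1390
  t50: +0.8810
Σ = +31.7873 → |volume| = 31.79

Directed edges: 150 total, each appears once with its reverse present → watertight.

31.79 WATERTIGHT


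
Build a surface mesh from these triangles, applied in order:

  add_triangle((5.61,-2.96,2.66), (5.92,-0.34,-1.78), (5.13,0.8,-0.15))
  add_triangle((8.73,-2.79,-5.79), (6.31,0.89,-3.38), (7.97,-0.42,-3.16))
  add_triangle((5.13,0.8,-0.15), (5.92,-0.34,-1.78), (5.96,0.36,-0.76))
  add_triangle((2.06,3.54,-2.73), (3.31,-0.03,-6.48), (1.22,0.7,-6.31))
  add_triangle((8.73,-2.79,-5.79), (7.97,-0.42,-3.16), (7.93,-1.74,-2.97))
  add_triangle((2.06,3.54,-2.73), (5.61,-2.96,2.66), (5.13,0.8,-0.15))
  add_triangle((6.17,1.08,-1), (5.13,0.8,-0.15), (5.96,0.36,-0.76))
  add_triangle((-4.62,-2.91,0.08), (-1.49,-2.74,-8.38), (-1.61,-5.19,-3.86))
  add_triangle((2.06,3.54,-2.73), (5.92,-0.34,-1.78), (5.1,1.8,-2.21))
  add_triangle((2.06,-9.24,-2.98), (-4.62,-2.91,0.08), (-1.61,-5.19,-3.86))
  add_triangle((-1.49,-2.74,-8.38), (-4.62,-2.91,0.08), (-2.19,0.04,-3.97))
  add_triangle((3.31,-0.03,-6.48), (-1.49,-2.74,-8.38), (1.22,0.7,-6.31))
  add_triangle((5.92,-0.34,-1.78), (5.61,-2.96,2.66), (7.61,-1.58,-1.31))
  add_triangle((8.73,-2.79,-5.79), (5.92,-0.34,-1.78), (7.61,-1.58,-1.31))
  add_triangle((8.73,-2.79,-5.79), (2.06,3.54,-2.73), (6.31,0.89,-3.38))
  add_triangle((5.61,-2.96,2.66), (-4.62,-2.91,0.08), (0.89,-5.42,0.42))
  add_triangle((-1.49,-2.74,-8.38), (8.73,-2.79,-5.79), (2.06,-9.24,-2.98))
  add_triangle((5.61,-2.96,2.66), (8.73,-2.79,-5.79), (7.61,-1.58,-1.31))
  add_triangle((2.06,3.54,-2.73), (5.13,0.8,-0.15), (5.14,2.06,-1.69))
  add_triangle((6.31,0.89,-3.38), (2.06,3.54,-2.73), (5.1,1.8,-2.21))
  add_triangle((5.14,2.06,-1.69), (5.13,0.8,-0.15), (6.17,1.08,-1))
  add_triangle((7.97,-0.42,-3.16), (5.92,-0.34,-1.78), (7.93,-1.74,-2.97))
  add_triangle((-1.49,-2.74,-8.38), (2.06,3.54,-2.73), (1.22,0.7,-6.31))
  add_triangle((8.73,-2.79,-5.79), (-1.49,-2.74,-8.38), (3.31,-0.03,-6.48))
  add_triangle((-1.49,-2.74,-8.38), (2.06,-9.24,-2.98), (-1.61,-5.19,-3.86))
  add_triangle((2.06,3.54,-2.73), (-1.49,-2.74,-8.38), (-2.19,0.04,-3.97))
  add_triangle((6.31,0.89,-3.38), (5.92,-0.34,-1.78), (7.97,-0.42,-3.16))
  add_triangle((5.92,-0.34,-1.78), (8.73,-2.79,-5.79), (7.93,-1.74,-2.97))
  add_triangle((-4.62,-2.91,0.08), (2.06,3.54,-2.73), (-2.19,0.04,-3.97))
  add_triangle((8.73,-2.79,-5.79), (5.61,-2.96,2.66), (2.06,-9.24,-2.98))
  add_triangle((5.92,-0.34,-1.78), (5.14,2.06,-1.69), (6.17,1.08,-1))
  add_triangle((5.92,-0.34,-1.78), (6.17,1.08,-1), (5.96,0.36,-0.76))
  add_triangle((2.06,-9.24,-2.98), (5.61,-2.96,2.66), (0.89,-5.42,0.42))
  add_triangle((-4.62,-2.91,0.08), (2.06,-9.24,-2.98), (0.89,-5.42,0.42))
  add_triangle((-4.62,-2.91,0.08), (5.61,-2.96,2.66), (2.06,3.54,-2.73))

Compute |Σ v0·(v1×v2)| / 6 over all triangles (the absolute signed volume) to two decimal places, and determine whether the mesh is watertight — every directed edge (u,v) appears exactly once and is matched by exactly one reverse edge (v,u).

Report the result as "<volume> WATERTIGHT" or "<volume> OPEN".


445.53 OPEN

Per-triangle v0·(v1×v2)/6:
  t1: +8.3188
  t2: +6.4995
  t3: -0.1497
  t4: +8.2100
  t5: +4.6286
  t6: -0.9818
  t7: +0.4580
  t8: +21.6354
  t9: -1.9164
  t10: +22.0785
  t11: +14.7467
  t12: +10.3884
  t13: +2.3561
  t14: +5.7780
  t15: +10.6847
  t16: +10.5197
  t17: +109.4227
  t18: +14.2568
  t19: +1.3647
  t20: +3.6319
  t21: +0.7268
  t22: +0.9896
  t23: +4.6754
  t24: +34.0607
  t25: +24.8711
  t26: +13.9450
  t27: +0.8884
  t28: -2.6891
  t29: +3.9757
  t30: +82.4120
  t31: +2.1918
  t32: +0.8680
  t33: +18.2992
  t34: +17.0917
  t35: -8.7110
Σ = +445.5257 → |volume| = 445.53

Directed edges: 105 total; 9 unmatched, e.g. (2.06,3.54,-2.73)→(3.31,-0.03,-6.48) → open.


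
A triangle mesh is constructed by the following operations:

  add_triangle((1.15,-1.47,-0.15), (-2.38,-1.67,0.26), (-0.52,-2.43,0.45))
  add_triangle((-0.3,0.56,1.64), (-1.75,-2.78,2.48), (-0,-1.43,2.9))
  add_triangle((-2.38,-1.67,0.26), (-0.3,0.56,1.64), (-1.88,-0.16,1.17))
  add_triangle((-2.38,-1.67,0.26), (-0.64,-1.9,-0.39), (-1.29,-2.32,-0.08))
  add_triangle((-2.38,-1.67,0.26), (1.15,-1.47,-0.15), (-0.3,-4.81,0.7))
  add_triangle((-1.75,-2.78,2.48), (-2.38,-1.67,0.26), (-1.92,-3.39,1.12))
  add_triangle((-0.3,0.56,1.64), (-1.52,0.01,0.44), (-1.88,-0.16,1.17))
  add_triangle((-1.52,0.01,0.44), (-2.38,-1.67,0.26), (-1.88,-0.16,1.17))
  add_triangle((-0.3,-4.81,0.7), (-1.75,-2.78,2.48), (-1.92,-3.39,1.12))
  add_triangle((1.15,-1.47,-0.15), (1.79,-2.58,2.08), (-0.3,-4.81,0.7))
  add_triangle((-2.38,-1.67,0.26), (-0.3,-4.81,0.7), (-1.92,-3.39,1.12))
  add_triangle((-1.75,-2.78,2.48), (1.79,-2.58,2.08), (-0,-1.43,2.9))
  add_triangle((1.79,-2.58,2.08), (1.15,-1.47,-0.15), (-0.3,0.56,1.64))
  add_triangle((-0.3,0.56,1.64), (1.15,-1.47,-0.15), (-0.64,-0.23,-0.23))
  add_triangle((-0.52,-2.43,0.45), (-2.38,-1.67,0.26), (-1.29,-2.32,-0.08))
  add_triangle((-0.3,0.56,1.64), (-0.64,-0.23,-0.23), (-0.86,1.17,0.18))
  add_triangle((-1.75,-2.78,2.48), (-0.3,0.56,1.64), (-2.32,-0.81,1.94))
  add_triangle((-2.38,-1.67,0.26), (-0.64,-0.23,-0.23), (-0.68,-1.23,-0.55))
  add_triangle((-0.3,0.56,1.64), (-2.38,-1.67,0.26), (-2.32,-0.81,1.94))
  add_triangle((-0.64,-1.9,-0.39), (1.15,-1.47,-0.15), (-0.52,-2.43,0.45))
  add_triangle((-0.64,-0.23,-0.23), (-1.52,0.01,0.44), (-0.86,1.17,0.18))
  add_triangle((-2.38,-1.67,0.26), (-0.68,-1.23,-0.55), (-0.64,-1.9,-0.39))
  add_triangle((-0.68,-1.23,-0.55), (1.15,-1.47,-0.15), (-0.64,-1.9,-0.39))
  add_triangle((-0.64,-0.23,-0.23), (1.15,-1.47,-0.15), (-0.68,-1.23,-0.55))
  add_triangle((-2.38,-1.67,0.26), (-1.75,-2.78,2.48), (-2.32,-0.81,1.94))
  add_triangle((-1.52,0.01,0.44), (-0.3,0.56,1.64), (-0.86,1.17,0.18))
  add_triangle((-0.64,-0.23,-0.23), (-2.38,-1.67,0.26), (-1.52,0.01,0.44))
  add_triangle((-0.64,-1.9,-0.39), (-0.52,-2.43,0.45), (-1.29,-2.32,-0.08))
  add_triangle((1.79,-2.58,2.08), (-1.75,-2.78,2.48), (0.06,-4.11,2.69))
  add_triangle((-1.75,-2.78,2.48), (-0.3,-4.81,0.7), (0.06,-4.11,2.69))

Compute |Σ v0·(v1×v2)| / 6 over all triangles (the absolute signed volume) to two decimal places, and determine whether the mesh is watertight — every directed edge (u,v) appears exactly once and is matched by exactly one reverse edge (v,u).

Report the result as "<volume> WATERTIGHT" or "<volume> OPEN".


21.65 OPEN

Per-triangle v0·(v1×v2)/6:
  t1: -0.3751
  t2: +1.3835
  t3: +0.4442
  t4: +0.1310
  t5: +0.6471
  t6: +1.2942
  t7: +0.1563
  t8: +0.2860
  t9: +2.0507
  t10: +2.2659
  t11: +1.1201
  t12: +2.6619
  t13: +0.1678
  t14: -0.3110
  t15: +0.4016
  t16: -0.2409
  t17: +1.4264
  t18: +0.1438
  t19: -0.0060
  t20: +0.4799
  t21: +0.1266
  t22: +0.2220
  t23: +0.1422
  t24: -0.0022
  t25: +1.7809
  t26: +0.4679
  t27: +0.1519
  t28: +0.1902
  t29: +1.2729
  t30: +3.1703
Σ = +21.6500 → |volume| = 21.65

Directed edges: 90 total; 6 unmatched, e.g. (-0,-1.43,2.9)→(-0.3,0.56,1.64) → open.
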